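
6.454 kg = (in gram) 6454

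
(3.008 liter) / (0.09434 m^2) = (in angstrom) 3.188e+08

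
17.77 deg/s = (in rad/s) 0.3101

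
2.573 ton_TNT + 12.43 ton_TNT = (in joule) 6.277e+10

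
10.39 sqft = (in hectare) 9.653e-05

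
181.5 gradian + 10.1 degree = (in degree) 173.5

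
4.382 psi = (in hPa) 302.1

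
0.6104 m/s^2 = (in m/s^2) 0.6104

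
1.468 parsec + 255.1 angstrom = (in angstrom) 4.53e+26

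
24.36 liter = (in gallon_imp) 5.358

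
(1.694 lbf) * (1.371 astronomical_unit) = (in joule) 1.545e+12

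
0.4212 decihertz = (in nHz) 4.212e+07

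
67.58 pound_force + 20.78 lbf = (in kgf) 40.08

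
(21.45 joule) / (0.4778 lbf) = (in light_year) 1.067e-15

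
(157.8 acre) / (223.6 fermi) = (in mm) 2.856e+21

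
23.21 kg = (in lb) 51.17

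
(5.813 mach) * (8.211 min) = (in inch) 3.839e+07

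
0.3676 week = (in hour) 61.76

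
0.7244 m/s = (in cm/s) 72.44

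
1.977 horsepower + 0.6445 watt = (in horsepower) 1.978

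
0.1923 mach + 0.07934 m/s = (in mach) 0.1925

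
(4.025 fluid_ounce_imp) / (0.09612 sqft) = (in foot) 0.04202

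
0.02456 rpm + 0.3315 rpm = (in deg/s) 2.136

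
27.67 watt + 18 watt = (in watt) 45.67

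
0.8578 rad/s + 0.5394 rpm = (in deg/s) 52.38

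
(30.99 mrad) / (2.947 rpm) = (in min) 0.001674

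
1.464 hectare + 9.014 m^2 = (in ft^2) 1.577e+05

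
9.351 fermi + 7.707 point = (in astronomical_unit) 1.817e-14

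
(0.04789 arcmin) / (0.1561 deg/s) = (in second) 0.005113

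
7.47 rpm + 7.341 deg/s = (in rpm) 8.694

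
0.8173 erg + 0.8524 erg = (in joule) 1.67e-07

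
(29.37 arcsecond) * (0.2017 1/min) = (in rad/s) 4.787e-07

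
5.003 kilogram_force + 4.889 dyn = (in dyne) 4.906e+06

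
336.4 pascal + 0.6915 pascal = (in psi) 0.04889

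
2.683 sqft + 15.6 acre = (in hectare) 6.313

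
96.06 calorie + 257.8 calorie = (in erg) 1.481e+10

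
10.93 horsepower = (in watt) 8150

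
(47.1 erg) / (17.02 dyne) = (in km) 2.767e-05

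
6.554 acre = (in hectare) 2.652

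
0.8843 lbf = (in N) 3.934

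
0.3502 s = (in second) 0.3502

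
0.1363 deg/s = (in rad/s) 0.002379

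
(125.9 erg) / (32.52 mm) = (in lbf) 8.703e-05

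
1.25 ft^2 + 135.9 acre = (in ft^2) 5.92e+06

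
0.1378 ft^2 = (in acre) 3.163e-06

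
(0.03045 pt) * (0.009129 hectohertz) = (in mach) 2.88e-08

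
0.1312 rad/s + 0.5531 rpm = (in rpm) 1.806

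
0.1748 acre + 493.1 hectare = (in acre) 1219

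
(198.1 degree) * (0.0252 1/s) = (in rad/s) 0.08713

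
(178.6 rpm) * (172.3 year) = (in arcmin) 3.494e+14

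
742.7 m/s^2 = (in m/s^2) 742.7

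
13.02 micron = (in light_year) 1.376e-21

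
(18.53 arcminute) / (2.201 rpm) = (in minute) 0.0003898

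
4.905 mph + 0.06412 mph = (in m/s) 2.221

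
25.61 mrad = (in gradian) 1.63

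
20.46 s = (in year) 6.488e-07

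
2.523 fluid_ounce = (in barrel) 0.0004693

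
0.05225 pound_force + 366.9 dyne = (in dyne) 2.361e+04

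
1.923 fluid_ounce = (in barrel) 0.0003577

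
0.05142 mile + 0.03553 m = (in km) 0.08279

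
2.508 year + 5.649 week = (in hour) 2.292e+04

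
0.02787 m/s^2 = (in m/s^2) 0.02787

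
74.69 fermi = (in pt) 2.117e-10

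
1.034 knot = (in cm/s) 53.19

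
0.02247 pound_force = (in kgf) 0.01019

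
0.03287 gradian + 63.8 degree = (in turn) 0.1773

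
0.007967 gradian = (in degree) 0.00717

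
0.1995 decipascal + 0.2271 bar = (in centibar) 22.71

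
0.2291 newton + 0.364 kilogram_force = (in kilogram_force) 0.3874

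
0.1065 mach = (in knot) 70.49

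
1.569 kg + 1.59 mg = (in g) 1569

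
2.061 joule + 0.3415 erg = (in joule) 2.061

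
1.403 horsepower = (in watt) 1046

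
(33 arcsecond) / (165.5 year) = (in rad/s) 3.065e-14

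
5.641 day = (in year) 0.01545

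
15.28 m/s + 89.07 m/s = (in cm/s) 1.044e+04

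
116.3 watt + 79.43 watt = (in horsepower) 0.2625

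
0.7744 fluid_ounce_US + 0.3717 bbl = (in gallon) 15.62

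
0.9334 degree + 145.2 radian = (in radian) 145.2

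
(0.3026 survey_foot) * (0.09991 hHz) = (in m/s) 0.9215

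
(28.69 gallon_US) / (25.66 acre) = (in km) 1.046e-09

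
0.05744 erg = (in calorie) 1.373e-09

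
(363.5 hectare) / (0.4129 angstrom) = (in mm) 8.804e+19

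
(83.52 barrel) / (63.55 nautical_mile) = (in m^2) 0.0001128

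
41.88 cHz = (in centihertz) 41.88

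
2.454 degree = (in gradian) 2.727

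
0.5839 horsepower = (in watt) 435.4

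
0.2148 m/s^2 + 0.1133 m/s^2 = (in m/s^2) 0.3281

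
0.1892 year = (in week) 9.865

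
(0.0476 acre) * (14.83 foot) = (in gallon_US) 2.3e+05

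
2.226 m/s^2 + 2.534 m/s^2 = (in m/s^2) 4.76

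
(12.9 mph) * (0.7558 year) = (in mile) 8.541e+04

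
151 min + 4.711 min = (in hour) 2.595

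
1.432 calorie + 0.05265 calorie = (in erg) 6.212e+07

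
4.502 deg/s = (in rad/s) 0.07857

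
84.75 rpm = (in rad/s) 8.875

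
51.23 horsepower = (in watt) 3.82e+04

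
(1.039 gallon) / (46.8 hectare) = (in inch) 3.309e-07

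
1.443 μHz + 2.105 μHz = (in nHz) 3548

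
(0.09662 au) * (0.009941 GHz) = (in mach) 4.22e+14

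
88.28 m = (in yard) 96.54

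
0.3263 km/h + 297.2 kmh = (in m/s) 82.65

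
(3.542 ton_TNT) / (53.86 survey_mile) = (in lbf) 3.844e+04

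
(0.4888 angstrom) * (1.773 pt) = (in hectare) 3.057e-18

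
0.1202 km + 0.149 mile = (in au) 2.406e-09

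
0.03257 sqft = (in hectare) 3.026e-07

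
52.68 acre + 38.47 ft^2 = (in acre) 52.68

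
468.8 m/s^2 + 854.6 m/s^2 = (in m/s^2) 1323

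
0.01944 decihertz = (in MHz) 1.944e-09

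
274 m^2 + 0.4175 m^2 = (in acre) 0.06781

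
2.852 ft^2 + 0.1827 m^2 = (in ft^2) 4.819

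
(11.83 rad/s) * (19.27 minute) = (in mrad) 1.368e+07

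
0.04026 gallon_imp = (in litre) 0.183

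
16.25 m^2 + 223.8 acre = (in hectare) 90.57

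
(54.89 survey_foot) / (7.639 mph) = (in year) 1.554e-07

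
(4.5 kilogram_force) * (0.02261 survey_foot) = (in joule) 0.3041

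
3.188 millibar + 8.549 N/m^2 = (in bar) 0.003273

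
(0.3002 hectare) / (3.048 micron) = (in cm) 9.849e+10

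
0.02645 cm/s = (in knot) 0.0005141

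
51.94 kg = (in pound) 114.5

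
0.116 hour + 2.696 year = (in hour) 2.362e+04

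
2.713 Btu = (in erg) 2.862e+10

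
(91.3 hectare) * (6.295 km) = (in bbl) 3.615e+10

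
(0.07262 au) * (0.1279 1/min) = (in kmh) 8.337e+07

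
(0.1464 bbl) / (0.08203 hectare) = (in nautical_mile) 1.532e-08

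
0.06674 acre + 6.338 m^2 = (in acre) 0.06831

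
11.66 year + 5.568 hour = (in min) 6.129e+06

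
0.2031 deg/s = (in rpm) 0.03385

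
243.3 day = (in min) 3.504e+05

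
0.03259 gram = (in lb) 7.185e-05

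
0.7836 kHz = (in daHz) 78.36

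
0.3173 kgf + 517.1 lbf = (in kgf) 234.9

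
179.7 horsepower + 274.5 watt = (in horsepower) 180.1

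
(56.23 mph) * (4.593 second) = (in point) 3.273e+05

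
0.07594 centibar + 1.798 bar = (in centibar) 179.9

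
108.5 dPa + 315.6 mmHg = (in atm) 0.4154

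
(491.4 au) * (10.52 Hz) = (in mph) 1.73e+15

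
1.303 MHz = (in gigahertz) 0.001303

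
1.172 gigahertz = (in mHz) 1.172e+12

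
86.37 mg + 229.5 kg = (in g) 2.295e+05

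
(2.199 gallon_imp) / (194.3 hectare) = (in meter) 5.145e-09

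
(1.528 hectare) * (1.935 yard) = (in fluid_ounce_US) 9.142e+08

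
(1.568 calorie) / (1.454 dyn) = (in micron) 4.512e+11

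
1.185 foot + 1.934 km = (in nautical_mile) 1.044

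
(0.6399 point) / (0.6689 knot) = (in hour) 1.822e-07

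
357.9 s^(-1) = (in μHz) 3.579e+08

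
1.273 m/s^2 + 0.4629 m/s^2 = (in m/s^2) 1.736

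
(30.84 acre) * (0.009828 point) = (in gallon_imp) 95.18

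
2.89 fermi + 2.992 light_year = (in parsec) 0.9174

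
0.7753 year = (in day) 283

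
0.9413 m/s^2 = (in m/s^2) 0.9413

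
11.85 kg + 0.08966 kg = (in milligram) 1.194e+07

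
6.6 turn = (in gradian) 2640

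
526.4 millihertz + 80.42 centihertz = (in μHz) 1.331e+06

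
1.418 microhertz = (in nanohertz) 1418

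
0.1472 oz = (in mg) 4173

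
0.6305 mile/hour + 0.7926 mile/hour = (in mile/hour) 1.423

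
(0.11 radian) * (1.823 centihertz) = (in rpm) 0.01915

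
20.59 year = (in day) 7515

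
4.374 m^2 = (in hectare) 0.0004374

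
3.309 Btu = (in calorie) 834.4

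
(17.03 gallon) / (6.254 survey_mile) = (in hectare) 6.405e-10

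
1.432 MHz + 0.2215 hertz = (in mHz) 1.432e+09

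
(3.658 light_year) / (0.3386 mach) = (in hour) 8.338e+10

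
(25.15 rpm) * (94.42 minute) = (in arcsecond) 3.078e+09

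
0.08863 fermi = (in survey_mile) 5.507e-20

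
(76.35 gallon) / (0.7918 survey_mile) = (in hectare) 2.268e-08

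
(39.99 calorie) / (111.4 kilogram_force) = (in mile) 9.517e-05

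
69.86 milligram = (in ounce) 0.002464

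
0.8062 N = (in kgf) 0.08221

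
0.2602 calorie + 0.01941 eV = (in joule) 1.089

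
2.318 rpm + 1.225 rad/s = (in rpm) 14.02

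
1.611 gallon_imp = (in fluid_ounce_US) 247.6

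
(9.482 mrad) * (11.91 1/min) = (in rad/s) 0.001882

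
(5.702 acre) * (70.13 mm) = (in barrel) 1.018e+04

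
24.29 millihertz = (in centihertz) 2.429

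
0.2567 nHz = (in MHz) 2.567e-16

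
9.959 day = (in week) 1.423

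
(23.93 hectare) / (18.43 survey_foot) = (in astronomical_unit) 2.848e-07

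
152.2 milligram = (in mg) 152.2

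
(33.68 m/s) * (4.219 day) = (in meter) 1.228e+07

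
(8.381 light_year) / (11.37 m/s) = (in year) 2.211e+08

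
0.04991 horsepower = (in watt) 37.22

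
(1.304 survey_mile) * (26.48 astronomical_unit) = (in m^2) 8.313e+15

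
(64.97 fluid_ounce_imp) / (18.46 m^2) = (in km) 1e-07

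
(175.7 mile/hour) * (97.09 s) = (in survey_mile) 4.739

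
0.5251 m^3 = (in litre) 525.1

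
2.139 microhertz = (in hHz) 2.139e-08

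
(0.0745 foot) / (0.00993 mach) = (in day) 7.773e-08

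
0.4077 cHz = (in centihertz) 0.4077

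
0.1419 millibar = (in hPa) 0.1419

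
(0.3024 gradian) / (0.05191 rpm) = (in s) 0.8738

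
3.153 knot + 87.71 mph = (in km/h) 147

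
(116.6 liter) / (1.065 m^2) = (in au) 7.319e-13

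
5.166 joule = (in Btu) 0.004896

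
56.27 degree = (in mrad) 982.1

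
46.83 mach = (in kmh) 5.74e+04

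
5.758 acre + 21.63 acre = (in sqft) 1.193e+06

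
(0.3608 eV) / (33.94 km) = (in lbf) 3.829e-25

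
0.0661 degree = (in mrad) 1.154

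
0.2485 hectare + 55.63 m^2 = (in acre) 0.6278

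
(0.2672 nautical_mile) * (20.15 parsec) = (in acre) 7.603e+16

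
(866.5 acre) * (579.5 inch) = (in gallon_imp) 1.135e+10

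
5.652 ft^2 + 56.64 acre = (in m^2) 2.292e+05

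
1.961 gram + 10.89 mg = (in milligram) 1972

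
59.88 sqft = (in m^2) 5.563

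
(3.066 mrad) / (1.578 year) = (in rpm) 5.883e-10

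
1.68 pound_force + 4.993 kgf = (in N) 56.44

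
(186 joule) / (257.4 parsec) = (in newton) 2.342e-17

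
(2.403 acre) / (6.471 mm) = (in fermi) 1.503e+21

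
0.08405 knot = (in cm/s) 4.324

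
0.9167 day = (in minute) 1320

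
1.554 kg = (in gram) 1554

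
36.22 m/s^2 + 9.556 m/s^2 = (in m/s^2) 45.78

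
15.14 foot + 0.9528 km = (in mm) 9.574e+05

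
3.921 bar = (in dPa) 3.921e+06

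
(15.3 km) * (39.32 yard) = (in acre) 135.9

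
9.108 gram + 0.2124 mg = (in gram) 9.108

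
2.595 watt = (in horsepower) 0.00348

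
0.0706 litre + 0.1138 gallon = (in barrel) 0.003154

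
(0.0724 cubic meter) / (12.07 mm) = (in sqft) 64.57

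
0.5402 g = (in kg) 0.0005402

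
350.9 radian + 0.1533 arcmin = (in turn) 55.85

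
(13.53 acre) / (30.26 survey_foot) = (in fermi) 5.937e+18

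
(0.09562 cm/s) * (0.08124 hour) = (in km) 0.0002797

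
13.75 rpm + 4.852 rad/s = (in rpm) 60.08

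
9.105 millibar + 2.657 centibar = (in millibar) 35.67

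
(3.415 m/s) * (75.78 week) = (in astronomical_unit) 0.001046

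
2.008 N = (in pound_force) 0.4514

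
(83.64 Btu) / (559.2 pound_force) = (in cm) 3548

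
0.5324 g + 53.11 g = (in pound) 0.1183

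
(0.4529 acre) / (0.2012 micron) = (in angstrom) 9.109e+19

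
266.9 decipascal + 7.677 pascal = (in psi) 0.004985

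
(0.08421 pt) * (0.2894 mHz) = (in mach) 2.525e-11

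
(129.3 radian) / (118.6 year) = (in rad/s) 3.457e-08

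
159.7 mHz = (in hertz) 0.1597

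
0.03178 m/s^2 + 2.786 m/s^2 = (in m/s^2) 2.818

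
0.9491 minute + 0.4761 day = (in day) 0.4768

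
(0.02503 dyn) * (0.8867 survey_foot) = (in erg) 0.6765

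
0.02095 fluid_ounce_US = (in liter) 0.0006196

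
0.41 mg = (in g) 0.00041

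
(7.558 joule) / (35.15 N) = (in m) 0.215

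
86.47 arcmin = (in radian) 0.02515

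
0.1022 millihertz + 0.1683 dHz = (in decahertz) 0.001693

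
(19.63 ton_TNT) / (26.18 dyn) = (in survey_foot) 1.029e+15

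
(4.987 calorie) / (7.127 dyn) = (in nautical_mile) 158.1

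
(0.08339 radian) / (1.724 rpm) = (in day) 5.346e-06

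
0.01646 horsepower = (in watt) 12.27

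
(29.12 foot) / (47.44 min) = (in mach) 9.158e-06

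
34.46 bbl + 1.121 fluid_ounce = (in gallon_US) 1447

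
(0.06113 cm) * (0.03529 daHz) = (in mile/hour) 0.0004826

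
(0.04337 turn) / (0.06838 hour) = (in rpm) 0.01057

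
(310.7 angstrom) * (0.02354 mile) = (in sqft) 1.267e-05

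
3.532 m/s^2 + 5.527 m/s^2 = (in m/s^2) 9.059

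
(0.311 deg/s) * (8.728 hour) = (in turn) 27.14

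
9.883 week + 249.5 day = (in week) 45.53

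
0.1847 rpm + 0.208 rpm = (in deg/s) 2.356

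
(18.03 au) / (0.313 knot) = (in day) 1.939e+08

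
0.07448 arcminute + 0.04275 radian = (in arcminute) 147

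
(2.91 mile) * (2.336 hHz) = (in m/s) 1.094e+06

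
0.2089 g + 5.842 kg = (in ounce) 206.1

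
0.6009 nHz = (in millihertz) 6.009e-07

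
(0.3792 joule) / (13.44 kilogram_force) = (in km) 2.877e-06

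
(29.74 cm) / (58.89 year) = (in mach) 4.703e-13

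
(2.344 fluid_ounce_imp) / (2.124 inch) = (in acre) 3.05e-07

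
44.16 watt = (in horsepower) 0.05922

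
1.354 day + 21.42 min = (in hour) 32.85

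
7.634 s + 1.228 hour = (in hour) 1.23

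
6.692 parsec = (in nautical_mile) 1.115e+14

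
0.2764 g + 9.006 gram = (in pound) 0.02046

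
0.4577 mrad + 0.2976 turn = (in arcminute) 6430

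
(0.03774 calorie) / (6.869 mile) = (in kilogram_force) 1.457e-06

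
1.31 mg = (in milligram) 1.31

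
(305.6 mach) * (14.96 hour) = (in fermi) 5.604e+24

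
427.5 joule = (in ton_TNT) 1.022e-07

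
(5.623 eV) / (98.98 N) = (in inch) 3.583e-19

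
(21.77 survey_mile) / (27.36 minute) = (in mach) 0.06268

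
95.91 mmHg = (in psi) 1.855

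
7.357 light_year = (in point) 1.973e+20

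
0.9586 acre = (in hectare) 0.3879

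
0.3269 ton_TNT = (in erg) 1.368e+16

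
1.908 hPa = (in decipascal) 1908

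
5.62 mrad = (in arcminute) 19.32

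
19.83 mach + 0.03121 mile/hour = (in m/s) 6752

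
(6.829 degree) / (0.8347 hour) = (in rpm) 0.0003788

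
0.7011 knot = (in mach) 0.001059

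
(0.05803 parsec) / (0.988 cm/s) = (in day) 2.098e+12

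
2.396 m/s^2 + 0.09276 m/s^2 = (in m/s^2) 2.489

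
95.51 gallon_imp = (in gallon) 114.7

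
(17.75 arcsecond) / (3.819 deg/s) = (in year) 4.094e-11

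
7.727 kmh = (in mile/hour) 4.801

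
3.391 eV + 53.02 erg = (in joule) 5.302e-06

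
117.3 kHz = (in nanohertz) 1.173e+14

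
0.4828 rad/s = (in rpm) 4.61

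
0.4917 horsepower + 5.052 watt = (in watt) 371.7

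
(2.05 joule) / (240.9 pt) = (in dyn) 2.412e+06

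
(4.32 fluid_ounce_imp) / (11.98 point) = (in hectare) 2.904e-06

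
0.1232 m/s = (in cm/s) 12.32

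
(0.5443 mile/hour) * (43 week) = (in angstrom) 6.328e+16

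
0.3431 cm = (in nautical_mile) 1.853e-06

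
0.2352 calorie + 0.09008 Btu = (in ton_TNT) 2.295e-08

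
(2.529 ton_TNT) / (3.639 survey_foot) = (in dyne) 9.54e+14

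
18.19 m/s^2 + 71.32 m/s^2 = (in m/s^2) 89.51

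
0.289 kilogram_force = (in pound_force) 0.6371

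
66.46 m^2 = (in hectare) 0.006646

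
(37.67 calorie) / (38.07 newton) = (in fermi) 4.14e+15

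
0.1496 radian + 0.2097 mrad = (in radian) 0.1498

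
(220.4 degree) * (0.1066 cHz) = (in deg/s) 0.2349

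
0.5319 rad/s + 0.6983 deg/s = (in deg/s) 31.17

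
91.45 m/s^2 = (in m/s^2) 91.45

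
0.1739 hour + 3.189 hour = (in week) 0.02002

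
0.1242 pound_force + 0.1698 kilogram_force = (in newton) 2.218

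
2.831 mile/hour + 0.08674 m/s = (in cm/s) 135.2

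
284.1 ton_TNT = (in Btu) 1.127e+09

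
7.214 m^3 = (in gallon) 1906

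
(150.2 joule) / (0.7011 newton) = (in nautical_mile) 0.1157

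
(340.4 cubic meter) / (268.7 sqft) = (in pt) 3.865e+04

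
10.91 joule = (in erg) 1.091e+08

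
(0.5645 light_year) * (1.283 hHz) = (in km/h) 2.467e+18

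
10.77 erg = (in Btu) 1.021e-09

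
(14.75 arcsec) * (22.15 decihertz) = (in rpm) 0.001513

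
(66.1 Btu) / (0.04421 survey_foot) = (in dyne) 5.175e+11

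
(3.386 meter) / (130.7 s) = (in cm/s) 2.591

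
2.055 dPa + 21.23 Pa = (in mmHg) 0.1608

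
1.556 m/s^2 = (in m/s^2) 1.556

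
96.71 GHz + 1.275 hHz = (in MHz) 9.671e+04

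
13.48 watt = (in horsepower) 0.01808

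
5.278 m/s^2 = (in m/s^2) 5.278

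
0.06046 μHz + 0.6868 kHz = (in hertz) 686.8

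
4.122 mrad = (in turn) 0.000656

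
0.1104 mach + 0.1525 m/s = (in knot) 73.37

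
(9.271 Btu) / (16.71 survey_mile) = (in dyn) 3.637e+04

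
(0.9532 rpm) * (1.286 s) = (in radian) 0.1284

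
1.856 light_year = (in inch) 6.913e+17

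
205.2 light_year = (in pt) 5.503e+21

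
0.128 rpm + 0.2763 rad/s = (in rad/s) 0.2897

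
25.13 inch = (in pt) 1809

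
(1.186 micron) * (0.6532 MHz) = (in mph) 1.733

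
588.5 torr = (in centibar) 78.46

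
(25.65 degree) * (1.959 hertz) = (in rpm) 8.375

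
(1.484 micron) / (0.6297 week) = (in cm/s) 3.897e-10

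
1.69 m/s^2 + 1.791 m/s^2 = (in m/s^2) 3.481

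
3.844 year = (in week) 200.4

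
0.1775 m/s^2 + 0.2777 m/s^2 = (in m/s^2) 0.4552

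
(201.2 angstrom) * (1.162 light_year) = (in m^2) 2.212e+08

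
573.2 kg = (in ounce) 2.022e+04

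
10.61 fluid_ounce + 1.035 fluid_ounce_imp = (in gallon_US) 0.09066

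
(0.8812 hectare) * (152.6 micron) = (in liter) 1345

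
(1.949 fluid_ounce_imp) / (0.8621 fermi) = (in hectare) 6.424e+06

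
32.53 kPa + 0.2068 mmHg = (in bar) 0.3256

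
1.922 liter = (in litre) 1.922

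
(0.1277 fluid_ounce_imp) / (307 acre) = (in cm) 2.92e-10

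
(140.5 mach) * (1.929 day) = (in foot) 2.616e+10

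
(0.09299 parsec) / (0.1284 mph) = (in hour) 1.389e+13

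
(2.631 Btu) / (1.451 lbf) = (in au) 2.875e-09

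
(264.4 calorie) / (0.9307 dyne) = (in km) 1.189e+05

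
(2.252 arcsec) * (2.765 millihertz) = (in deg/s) 1.73e-06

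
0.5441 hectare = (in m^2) 5441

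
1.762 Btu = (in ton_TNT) 4.443e-07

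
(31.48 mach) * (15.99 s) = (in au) 1.146e-06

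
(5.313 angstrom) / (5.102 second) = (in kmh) 3.749e-10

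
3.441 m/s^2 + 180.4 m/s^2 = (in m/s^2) 183.8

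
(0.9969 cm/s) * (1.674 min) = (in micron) 1.001e+06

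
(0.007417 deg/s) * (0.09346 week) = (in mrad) 7317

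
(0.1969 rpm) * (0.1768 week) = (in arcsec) 4.548e+08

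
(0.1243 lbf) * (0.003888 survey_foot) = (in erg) 6552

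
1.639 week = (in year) 0.03143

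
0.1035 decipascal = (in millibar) 0.0001035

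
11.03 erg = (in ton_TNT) 2.636e-16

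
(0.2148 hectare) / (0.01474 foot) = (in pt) 1.355e+09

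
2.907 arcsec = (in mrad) 0.01409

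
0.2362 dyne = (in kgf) 2.409e-07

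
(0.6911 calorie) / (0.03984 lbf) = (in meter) 16.32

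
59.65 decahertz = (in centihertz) 5.965e+04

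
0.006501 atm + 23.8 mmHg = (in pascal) 3832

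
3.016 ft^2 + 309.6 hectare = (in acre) 765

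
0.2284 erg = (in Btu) 2.165e-11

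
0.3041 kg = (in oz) 10.73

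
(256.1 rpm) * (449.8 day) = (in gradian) 6.635e+10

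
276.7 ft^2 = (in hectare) 0.002571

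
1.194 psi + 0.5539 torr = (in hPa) 83.06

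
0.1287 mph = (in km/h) 0.2071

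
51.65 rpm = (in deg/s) 309.9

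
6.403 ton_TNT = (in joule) 2.679e+10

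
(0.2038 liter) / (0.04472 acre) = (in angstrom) 1.126e+04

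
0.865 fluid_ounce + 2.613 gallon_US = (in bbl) 0.06238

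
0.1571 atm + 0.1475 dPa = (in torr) 119.4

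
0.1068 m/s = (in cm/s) 10.68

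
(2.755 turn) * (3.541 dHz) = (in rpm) 58.53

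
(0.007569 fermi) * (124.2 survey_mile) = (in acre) 3.738e-16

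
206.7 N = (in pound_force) 46.47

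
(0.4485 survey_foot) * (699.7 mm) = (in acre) 2.364e-05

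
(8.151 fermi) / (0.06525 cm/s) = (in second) 1.249e-11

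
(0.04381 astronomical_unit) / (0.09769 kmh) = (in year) 7659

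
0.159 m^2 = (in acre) 3.929e-05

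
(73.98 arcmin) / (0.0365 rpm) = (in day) 6.516e-05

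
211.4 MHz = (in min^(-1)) 1.268e+10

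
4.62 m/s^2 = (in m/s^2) 4.62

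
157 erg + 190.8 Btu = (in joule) 2.013e+05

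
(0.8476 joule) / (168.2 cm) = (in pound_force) 0.1133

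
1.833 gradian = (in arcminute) 98.98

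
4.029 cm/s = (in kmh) 0.145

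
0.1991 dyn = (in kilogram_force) 2.03e-07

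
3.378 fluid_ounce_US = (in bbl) 0.0006283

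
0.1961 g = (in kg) 0.0001961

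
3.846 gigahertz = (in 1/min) 2.308e+11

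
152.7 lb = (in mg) 6.926e+07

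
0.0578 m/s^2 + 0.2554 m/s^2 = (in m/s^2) 0.3132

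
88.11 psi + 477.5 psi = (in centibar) 3900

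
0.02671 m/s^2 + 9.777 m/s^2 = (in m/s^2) 9.804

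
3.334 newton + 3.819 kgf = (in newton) 40.79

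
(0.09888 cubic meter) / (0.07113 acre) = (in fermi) 3.435e+11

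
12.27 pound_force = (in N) 54.58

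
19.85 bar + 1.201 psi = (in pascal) 1.993e+06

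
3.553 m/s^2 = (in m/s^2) 3.553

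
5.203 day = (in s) 4.495e+05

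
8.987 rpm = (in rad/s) 0.9411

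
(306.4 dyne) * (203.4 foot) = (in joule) 0.19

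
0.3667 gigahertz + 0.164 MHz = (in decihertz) 3.669e+09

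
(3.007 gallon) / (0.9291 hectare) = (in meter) 1.225e-06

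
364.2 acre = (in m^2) 1.474e+06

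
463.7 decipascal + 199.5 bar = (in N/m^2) 1.995e+07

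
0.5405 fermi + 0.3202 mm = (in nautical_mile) 1.729e-07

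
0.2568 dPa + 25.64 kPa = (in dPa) 2.564e+05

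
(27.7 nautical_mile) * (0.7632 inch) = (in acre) 0.2457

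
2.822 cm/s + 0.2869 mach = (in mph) 218.6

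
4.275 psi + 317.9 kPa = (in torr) 2606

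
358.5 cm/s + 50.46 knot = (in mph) 66.09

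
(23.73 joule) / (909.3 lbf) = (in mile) 3.645e-06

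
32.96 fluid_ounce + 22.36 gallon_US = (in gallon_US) 22.62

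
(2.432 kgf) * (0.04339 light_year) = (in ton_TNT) 2.34e+06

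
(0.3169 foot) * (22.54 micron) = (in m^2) 2.177e-06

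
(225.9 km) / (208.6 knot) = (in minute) 35.08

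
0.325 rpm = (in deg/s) 1.95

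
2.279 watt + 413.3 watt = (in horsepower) 0.5573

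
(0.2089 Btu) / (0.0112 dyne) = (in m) 1.968e+09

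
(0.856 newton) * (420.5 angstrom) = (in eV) 2.247e+11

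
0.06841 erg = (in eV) 4.27e+10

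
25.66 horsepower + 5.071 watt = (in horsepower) 25.67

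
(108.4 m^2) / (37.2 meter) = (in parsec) 9.444e-17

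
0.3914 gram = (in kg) 0.0003914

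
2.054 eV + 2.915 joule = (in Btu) 0.002763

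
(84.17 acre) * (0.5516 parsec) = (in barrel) 3.647e+22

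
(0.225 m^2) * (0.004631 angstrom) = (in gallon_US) 2.753e-11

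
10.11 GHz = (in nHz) 1.011e+19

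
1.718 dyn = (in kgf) 1.752e-06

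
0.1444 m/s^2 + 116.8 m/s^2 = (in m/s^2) 116.9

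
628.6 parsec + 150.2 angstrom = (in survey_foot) 6.364e+19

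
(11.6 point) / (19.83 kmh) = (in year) 2.356e-11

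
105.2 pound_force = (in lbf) 105.2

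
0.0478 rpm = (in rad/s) 0.005006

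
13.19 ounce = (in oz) 13.19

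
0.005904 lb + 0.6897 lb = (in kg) 0.3155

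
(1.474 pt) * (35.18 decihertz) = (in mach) 5.373e-06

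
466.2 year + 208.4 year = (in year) 674.6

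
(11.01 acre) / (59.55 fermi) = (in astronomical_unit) 5.001e+06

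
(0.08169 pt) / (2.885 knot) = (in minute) 3.236e-07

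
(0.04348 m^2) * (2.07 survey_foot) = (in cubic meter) 0.02743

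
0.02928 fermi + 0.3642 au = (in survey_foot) 1.788e+11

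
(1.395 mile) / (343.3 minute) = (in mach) 0.0003201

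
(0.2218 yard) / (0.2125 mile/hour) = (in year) 6.77e-08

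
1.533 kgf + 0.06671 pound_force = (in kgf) 1.563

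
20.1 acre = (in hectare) 8.134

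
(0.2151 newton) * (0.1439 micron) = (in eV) 1.932e+11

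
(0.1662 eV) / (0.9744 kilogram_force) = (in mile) 1.732e-24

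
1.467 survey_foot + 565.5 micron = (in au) 2.993e-12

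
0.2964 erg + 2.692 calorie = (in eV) 7.03e+19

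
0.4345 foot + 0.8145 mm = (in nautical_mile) 7.195e-05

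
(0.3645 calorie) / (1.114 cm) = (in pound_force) 30.78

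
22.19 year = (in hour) 1.944e+05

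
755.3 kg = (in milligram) 7.553e+08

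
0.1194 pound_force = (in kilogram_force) 0.05416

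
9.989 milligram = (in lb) 2.202e-05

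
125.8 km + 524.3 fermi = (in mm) 1.258e+08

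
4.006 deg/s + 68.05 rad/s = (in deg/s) 3903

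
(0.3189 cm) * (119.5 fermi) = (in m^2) 3.811e-16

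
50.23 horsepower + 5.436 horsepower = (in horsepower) 55.67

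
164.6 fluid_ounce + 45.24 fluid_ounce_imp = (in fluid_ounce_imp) 216.6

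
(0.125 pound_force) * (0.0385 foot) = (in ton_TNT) 1.559e-12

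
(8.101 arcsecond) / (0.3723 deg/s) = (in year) 1.917e-10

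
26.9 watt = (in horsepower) 0.03607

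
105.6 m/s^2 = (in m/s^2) 105.6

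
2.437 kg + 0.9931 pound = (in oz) 101.9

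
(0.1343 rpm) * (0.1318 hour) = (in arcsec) 1.376e+06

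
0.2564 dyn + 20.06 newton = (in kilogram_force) 2.046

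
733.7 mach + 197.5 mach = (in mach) 931.2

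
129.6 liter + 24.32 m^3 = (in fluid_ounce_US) 8.267e+05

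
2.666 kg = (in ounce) 94.04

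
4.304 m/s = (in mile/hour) 9.628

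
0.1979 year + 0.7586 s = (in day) 72.23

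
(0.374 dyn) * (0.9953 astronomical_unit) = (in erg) 5.569e+12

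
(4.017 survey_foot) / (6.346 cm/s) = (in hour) 0.005359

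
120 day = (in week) 17.14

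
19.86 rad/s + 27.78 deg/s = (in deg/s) 1166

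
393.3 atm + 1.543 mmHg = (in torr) 2.989e+05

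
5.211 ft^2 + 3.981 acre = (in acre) 3.981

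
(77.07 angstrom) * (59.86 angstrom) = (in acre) 1.14e-20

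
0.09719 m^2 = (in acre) 2.402e-05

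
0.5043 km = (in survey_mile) 0.3134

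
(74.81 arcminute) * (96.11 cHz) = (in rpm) 0.1997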